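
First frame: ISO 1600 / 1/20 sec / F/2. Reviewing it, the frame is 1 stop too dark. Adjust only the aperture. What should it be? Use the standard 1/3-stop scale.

f/1.4

Underexposed by 1 stop → need 1 stop brighter.
Aperture: f/2 → f/1.8 → f/1.6 → f/1.4.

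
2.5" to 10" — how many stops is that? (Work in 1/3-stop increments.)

2 stops

2.5 → 3.2 → 4 → 5 → 6 → 8 → 10 — count the steps: 6 third-stops = 2 stops.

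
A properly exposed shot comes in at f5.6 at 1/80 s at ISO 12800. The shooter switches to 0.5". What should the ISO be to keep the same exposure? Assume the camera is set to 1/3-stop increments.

Shutter speed: 1/80 → 1/60 → 1/50 → 1/40 → 1/30 → 1/25 → 1/20 → 1/15 → 1/13 → 1/10 → 1/8 → 1/6 → 1/5 → 1/4 → 0.3 → 0.4 → 0.5 — 5 1/3 stops slower (brighter).
Need 5 1/3 stops darker from the ISO: 12800 → 10000 → 8000 → 6400 → 5000 → 4000 → 3200 → 2500 → 2000 → 1600 → 1250 → 1000 → 800 → 640 → 500 → 400 → 320.

ISO 320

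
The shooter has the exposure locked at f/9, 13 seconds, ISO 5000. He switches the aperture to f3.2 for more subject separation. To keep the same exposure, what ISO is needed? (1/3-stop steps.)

Aperture: f/9 → f/8 → f/7.1 → f/6.3 → f/5.6 → f/5 → f/4.5 → f/4 → f/3.5 → f/3.2 — 3 stops wider (brighter).
Need 3 stops darker from the ISO: 5000 → 4000 → 3200 → 2500 → 2000 → 1600 → 1250 → 1000 → 800 → 640.

ISO 640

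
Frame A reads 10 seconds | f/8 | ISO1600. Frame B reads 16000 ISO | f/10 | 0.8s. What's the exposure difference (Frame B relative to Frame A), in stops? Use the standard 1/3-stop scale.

Aperture: f/8 → f/9 → f/10 — 2/3 stop stopped down (darker).
Shutter speed: 10 → 8 → 6 → 5 → 4 → 3.2 → 2.5 → 2 → 1.6 → 1.3 → 1 → 0.8 — 3 2/3 stops shorter (darker).
ISO: 1600 → 2000 → 2500 → 3200 → 4000 → 5000 → 6400 → 8000 → 10000 → 12800 → 16000 — 3 1/3 stops raised (brighter).
Net: −2/3 −3 2/3 +3 1/3 = −1 stop.

1 stop darker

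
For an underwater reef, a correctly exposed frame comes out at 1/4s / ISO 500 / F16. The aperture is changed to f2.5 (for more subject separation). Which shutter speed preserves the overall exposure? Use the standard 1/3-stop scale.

1/160s

Aperture: f/16 → f/14 → f/13 → f/11 → f/10 → f/9 → f/8 → f/7.1 → f/6.3 → f/5.6 → f/5 → f/4.5 → f/4 → f/3.5 → f/3.2 → f/2.8 → f/2.5 — 5 1/3 stops larger aperture (brighter).
Need 5 1/3 stops darker from the shutter speed: 1/4 → 1/5 → 1/6 → 1/8 → 1/10 → 1/13 → 1/15 → 1/20 → 1/25 → 1/30 → 1/40 → 1/50 → 1/60 → 1/80 → 1/100 → 1/125 → 1/160.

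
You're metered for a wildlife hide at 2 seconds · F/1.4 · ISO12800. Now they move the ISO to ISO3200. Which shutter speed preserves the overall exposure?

ISO: 12800 → 6400 → 3200 — 2 stops lower (darker).
Need 2 stops brighter from the shutter speed: 2 → 4 → 8.

8 s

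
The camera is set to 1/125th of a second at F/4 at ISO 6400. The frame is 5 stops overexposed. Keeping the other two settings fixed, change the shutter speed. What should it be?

Overexposed by 5 stops → need 5 stops darker.
Shutter speed: 1/125 → 1/250 → 1/500 → 1/1000 → 1/2000 → 1/4000.

1/4000s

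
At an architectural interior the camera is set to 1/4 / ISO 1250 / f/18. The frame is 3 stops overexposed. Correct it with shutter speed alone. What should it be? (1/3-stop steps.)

1/30s

Overexposed by 3 stops → need 3 stops darker.
Shutter speed: 1/4 → 1/5 → 1/6 → 1/8 → 1/10 → 1/13 → 1/15 → 1/20 → 1/25 → 1/30.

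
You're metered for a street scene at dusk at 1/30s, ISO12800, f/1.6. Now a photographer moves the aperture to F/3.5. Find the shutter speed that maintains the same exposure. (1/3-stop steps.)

Aperture: f/1.6 → f/1.8 → f/2 → f/2.2 → f/2.5 → f/2.8 → f/3.2 → f/3.5 — 2 1/3 stops smaller aperture (darker).
Need 2 1/3 stops brighter from the shutter speed: 1/30 → 1/25 → 1/20 → 1/15 → 1/13 → 1/10 → 1/8 → 1/6.

1/6s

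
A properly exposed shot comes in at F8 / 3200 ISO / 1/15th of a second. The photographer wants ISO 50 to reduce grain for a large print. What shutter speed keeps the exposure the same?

ISO: 3200 → 1600 → 800 → 400 → 200 → 100 → 50 — 6 stops dropped (darker).
Need 6 stops brighter from the shutter speed: 1/15 → 1/8 → 1/4 → 1/2 → 1 → 2 → 4.

4 s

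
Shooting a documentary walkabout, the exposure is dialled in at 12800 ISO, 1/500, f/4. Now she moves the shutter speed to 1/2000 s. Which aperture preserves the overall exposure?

f/2

Shutter speed: 1/500 → 1/1000 → 1/2000 — 2 stops faster (darker).
Need 2 stops brighter from the aperture: f/4 → f/2.8 → f/2.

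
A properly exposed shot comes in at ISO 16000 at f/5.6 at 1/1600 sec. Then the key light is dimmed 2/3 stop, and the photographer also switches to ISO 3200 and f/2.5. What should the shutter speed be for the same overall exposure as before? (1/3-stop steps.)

1/1000s

Scene light: 2/3 stop darker.
ISO: 16000 → 12800 → 10000 → 8000 → 6400 → 5000 → 4000 → 3200 — 2 1/3 stops lower (darker).
Aperture: f/5.6 → f/5 → f/4.5 → f/4 → f/3.5 → f/3.2 → f/2.8 → f/2.5 — 2 1/3 stops wider (brighter).
Net so far: 2/3 stop darker. Shutter speed: 1/1600 → 1/1250 → 1/1000.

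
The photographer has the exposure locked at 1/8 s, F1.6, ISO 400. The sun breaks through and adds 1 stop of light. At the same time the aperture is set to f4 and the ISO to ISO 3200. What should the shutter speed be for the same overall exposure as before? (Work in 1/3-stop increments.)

Scene light: 1 stop brighter.
Aperture: f/1.6 → f/1.8 → f/2 → f/2.2 → f/2.5 → f/2.8 → f/3.2 → f/3.5 → f/4 — 2 2/3 stops stopped down (darker).
ISO: 400 → 500 → 640 → 800 → 1000 → 1250 → 1600 → 2000 → 2500 → 3200 — 3 stops raised (brighter).
Net so far: 1 1/3 stops brighter. Shutter speed: 1/8 → 1/10 → 1/13 → 1/15 → 1/20.

1/20s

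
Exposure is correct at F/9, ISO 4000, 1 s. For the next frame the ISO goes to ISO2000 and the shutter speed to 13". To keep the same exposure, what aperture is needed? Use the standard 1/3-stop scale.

ISO: 4000 → 3200 → 2500 → 2000 — 1 stop lower (darker).
Shutter speed: 1 → 1.3 → 1.6 → 2 → 2.5 → 3.2 → 4 → 5 → 6 → 8 → 10 → 13 — 3 2/3 stops slower (brighter).
Net change so far: 2 2/3 stops brighter. Offset with the aperture: f/9 → f/10 → f/11 → f/13 → f/14 → f/16 → f/18 → f/20 → f/22.

f/22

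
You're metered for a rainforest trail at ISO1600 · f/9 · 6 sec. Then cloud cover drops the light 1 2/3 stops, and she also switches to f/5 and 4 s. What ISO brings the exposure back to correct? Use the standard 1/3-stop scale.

ISO 2500

Scene light: 1 2/3 stops darker.
Aperture: f/9 → f/8 → f/7.1 → f/6.3 → f/5.6 → f/5 — 1 2/3 stops opened up (brighter).
Shutter speed: 6 → 5 → 4 — 2/3 stop faster (darker).
Net so far: 2/3 stop darker. ISO: 1600 → 2000 → 2500.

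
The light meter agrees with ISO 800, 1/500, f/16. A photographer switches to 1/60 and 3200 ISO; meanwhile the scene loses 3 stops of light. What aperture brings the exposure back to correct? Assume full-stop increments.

f/32

Scene light: 3 stops darker.
Shutter speed: 1/500 → 1/250 → 1/125 → 1/60 — 3 stops slower (brighter).
ISO: 800 → 1600 → 3200 — 2 stops higher (brighter).
Net so far: 2 stops brighter. Aperture: f/16 → f/22 → f/32.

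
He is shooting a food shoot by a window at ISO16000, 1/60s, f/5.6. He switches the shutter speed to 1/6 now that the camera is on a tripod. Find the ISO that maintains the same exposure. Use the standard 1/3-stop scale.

Shutter speed: 1/60 → 1/50 → 1/40 → 1/30 → 1/25 → 1/20 → 1/15 → 1/13 → 1/10 → 1/8 → 1/6 — 3 1/3 stops longer (brighter).
Need 3 1/3 stops darker from the ISO: 16000 → 12800 → 10000 → 8000 → 6400 → 5000 → 4000 → 3200 → 2500 → 2000 → 1600.

ISO 1600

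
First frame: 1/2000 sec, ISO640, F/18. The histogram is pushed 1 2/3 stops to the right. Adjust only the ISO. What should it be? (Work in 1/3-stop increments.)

ISO 200

Overexposed by 1 2/3 stops → need 1 2/3 stops darker.
ISO: 640 → 500 → 400 → 320 → 250 → 200.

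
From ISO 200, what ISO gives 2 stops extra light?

ISO: 200 → 400 → 800 — 2 stops higher (brighter).

ISO 800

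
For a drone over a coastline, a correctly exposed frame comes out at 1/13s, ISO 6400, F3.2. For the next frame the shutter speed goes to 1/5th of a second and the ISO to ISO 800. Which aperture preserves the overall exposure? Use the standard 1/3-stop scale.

f/1.8

Shutter speed: 1/13 → 1/10 → 1/8 → 1/6 → 1/5 — 1 1/3 stops slower (brighter).
ISO: 6400 → 5000 → 4000 → 3200 → 2500 → 2000 → 1600 → 1250 → 1000 → 800 — 3 stops dropped (darker).
Net change so far: 1 2/3 stops darker. Offset with the aperture: f/3.2 → f/2.8 → f/2.5 → f/2.2 → f/2 → f/1.8.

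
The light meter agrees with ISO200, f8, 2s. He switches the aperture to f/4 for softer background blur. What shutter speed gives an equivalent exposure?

Aperture: f/8 → f/5.6 → f/4 — 2 stops wider (brighter).
Need 2 stops darker from the shutter speed: 2 → 1 → 1/2.

1/2s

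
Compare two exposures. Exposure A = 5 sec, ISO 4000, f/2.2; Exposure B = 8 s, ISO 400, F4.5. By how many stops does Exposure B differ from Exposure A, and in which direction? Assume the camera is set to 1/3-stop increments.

Aperture: f/2.2 → f/2.5 → f/2.8 → f/3.2 → f/3.5 → f/4 → f/4.5 — 2 stops smaller aperture (darker).
Shutter speed: 5 → 6 → 8 — 2/3 stop slower (brighter).
ISO: 4000 → 3200 → 2500 → 2000 → 1600 → 1250 → 1000 → 800 → 640 → 500 → 400 — 3 1/3 stops lower (darker).
Net: −2 +2/3 −3 1/3 = −4 2/3 stops.

4 2/3 stops darker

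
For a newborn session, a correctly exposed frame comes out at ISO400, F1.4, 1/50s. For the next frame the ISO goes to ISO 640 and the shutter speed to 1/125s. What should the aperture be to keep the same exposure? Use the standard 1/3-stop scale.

ISO: 400 → 500 → 640 — 2/3 stop higher (brighter).
Shutter speed: 1/50 → 1/60 → 1/80 → 1/100 → 1/125 — 1 1/3 stops faster (darker).
Net change so far: 2/3 stop darker. Offset with the aperture: f/1.4 → f/1.2 → f/1.1.

f/1.1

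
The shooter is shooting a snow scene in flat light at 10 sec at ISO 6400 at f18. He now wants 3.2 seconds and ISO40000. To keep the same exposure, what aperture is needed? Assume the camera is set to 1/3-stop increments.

f/25

Shutter speed: 10 → 8 → 6 → 5 → 4 → 3.2 — 1 2/3 stops shorter (darker).
ISO: 6400 → 8000 → 10000 → 12800 → 16000 → 20000 → 25600 → 32000 → 40000 — 2 2/3 stops raised (brighter).
Net change so far: 1 stop brighter. Offset with the aperture: f/18 → f/20 → f/22 → f/25.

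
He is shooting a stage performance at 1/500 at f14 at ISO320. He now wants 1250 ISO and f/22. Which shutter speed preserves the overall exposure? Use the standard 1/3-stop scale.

ISO: 320 → 400 → 500 → 640 → 800 → 1000 → 1250 — 2 stops higher (brighter).
Aperture: f/14 → f/16 → f/18 → f/20 → f/22 — 1 1/3 stops stopped down (darker).
Net change so far: 2/3 stop brighter. Offset with the shutter speed: 1/500 → 1/640 → 1/800.

1/800s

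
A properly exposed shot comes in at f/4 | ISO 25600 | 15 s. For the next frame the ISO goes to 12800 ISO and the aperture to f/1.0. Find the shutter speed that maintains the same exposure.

ISO: 25600 → 12800 — 1 stop dropped (darker).
Aperture: f/4 → f/2.8 → f/2 → f/1.4 → f/1.0 — 4 stops wider (brighter).
Net change so far: 3 stops brighter. Offset with the shutter speed: 15 → 8 → 4 → 2.

2 s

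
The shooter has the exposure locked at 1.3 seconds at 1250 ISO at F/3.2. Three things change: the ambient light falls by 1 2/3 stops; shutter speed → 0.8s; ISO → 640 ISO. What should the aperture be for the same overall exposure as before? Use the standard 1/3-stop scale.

f/1.0

Scene light: 1 2/3 stops darker.
Shutter speed: 1.3 → 1 → 0.8 — 2/3 stop faster (darker).
ISO: 1250 → 1000 → 800 → 640 — 1 stop lower (darker).
Net so far: 3 1/3 stops darker. Aperture: f/3.2 → f/2.8 → f/2.5 → f/2.2 → f/2 → f/1.8 → f/1.6 → f/1.4 → f/1.2 → f/1.1 → f/1.0.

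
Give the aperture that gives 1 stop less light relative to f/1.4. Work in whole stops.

f/2

Aperture: f/1.4 → f/2 — 1 stop stopped down (darker).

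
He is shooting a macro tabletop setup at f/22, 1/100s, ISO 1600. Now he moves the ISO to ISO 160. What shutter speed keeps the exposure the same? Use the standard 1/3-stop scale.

ISO: 1600 → 1250 → 1000 → 800 → 640 → 500 → 400 → 320 → 250 → 200 → 160 — 3 1/3 stops lower (darker).
Need 3 1/3 stops brighter from the shutter speed: 1/100 → 1/80 → 1/60 → 1/50 → 1/40 → 1/30 → 1/25 → 1/20 → 1/15 → 1/13 → 1/10.

1/10s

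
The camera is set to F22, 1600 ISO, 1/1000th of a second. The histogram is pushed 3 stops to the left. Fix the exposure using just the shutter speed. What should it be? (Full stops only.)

1/125s

Underexposed by 3 stops → need 3 stops brighter.
Shutter speed: 1/1000 → 1/500 → 1/250 → 1/125.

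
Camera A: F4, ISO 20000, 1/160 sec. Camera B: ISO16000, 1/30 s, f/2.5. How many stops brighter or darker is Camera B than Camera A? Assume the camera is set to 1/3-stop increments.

Aperture: f/4 → f/3.5 → f/3.2 → f/2.8 → f/2.5 — 1 1/3 stops wider (brighter).
Shutter speed: 1/160 → 1/125 → 1/100 → 1/80 → 1/60 → 1/50 → 1/40 → 1/30 — 2 1/3 stops longer (brighter).
ISO: 20000 → 16000 — 1/3 stop lower (darker).
Net: +1 1/3 +2 1/3 −1/3 = +3 1/3 stops.

3 1/3 stops brighter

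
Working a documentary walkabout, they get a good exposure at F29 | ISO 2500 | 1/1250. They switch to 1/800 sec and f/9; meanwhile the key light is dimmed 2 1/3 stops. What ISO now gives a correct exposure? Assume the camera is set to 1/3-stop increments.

Scene light: 2 1/3 stops darker.
Shutter speed: 1/1250 → 1/1000 → 1/800 — 2/3 stop slower (brighter).
Aperture: f/29 → f/25 → f/22 → f/20 → f/18 → f/16 → f/14 → f/13 → f/11 → f/10 → f/9 — 3 1/3 stops wider (brighter).
Net so far: 1 2/3 stops brighter. ISO: 2500 → 2000 → 1600 → 1250 → 1000 → 800.

ISO 800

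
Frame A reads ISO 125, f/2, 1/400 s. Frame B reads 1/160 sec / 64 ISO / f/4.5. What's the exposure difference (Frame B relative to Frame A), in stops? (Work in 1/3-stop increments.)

2 stops darker

Aperture: f/2 → f/2.2 → f/2.5 → f/2.8 → f/3.2 → f/3.5 → f/4 → f/4.5 — 2 1/3 stops smaller aperture (darker).
Shutter speed: 1/400 → 1/320 → 1/250 → 1/200 → 1/160 — 1 1/3 stops longer (brighter).
ISO: 125 → 100 → 80 → 64 — 1 stop dropped (darker).
Net: −2 1/3 +1 1/3 −1 = −2 stops.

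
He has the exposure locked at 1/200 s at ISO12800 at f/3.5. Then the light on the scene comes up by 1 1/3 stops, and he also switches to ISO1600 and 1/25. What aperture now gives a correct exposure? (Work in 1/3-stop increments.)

Scene light: 1 1/3 stops brighter.
ISO: 12800 → 10000 → 8000 → 6400 → 5000 → 4000 → 3200 → 2500 → 2000 → 1600 — 3 stops lower (darker).
Shutter speed: 1/200 → 1/160 → 1/125 → 1/100 → 1/80 → 1/60 → 1/50 → 1/40 → 1/30 → 1/25 — 3 stops slower (brighter).
Net so far: 1 1/3 stops brighter. Aperture: f/3.5 → f/4 → f/4.5 → f/5 → f/5.6.

f/5.6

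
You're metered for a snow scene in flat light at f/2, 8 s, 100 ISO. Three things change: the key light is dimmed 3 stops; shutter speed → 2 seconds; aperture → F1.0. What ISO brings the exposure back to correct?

ISO 800

Scene light: 3 stops darker.
Shutter speed: 8 → 4 → 2 — 2 stops shorter (darker).
Aperture: f/2 → f/1.4 → f/1.0 — 2 stops opened up (brighter).
Net so far: 3 stops darker. ISO: 100 → 200 → 400 → 800.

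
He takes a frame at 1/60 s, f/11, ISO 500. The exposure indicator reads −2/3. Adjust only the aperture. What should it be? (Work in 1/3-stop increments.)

f/9

Underexposed by 2/3 stop → need 2/3 stop brighter.
Aperture: f/11 → f/10 → f/9.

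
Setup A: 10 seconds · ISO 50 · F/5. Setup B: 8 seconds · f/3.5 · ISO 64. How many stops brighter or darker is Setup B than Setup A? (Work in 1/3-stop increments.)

Aperture: f/5 → f/4.5 → f/4 → f/3.5 — 1 stop opened up (brighter).
Shutter speed: 10 → 8 — 1/3 stop faster (darker).
ISO: 50 → 64 — 1/3 stop higher (brighter).
Net: +1 −1/3 +1/3 = +1 stop.

1 stop brighter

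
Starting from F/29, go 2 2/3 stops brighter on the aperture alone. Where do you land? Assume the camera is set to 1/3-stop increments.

f/11

Aperture: f/29 → f/25 → f/22 → f/20 → f/18 → f/16 → f/14 → f/13 → f/11 — 2 2/3 stops opened up (brighter).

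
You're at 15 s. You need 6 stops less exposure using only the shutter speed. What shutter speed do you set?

Shutter speed: 15 → 8 → 4 → 2 → 1 → 1/2 → 1/4 — 6 stops shorter (darker).

1/4s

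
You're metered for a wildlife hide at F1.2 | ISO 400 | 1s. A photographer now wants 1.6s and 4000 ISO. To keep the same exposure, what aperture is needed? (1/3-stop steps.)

Shutter speed: 1 → 1.3 → 1.6 — 2/3 stop slower (brighter).
ISO: 400 → 500 → 640 → 800 → 1000 → 1250 → 1600 → 2000 → 2500 → 3200 → 4000 — 3 1/3 stops raised (brighter).
Net change so far: 4 stops brighter. Offset with the aperture: f/1.2 → f/1.4 → f/1.6 → f/1.8 → f/2 → f/2.2 → f/2.5 → f/2.8 → f/3.2 → f/3.5 → f/4 → f/4.5 → f/5.

f/5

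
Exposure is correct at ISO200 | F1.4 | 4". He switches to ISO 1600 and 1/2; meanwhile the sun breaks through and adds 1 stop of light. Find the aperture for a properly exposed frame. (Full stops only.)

Scene light: 1 stop brighter.
ISO: 200 → 400 → 800 → 1600 — 3 stops higher (brighter).
Shutter speed: 4 → 2 → 1 → 1/2 — 3 stops shorter (darker).
Net so far: 1 stop brighter. Aperture: f/1.4 → f/2.

f/2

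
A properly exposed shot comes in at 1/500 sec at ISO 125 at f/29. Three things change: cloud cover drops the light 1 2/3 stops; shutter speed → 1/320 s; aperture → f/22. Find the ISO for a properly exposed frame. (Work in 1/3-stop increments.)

ISO 160

Scene light: 1 2/3 stops darker.
Shutter speed: 1/500 → 1/400 → 1/320 — 2/3 stop slower (brighter).
Aperture: f/29 → f/25 → f/22 — 2/3 stop wider (brighter).
Net so far: 1/3 stop darker. ISO: 125 → 160.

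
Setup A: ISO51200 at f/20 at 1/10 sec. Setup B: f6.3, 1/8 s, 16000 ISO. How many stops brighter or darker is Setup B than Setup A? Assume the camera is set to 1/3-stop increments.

Aperture: f/20 → f/18 → f/16 → f/14 → f/13 → f/11 → f/10 → f/9 → f/8 → f/7.1 → f/6.3 — 3 1/3 stops opened up (brighter).
Shutter speed: 1/10 → 1/8 — 1/3 stop longer (brighter).
ISO: 51200 → 40000 → 32000 → 25600 → 20000 → 16000 — 1 2/3 stops lower (darker).
Net: +3 1/3 +1/3 −1 2/3 = +2 stops.

2 stops brighter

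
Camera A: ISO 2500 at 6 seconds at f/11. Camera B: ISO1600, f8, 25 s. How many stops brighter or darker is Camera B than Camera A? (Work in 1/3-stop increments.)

Aperture: f/11 → f/10 → f/9 → f/8 — 1 stop wider (brighter).
Shutter speed: 6 → 8 → 10 → 13 → 15 → 20 → 25 — 2 stops slower (brighter).
ISO: 2500 → 2000 → 1600 — 2/3 stop lower (darker).
Net: +1 +2 −2/3 = +2 1/3 stops.

2 1/3 stops brighter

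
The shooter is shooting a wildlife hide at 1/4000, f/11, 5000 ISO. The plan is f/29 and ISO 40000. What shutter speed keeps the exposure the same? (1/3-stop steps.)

Aperture: f/11 → f/13 → f/14 → f/16 → f/18 → f/20 → f/22 → f/25 → f/29 — 2 2/3 stops narrower (darker).
ISO: 5000 → 6400 → 8000 → 10000 → 12800 → 16000 → 20000 → 25600 → 32000 → 40000 — 3 stops raised (brighter).
Net change so far: 1/3 stop brighter. Offset with the shutter speed: 1/4000 → 1/5000.

1/5000s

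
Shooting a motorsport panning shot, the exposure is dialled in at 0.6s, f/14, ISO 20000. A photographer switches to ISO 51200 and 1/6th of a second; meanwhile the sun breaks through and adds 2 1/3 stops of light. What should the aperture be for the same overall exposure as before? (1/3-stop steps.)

f/25

Scene light: 2 1/3 stops brighter.
ISO: 20000 → 25600 → 32000 → 40000 → 51200 — 1 1/3 stops raised (brighter).
Shutter speed: 0.6 → 0.5 → 0.4 → 0.3 → 1/4 → 1/5 → 1/6 — 2 stops faster (darker).
Net so far: 1 2/3 stops brighter. Aperture: f/14 → f/16 → f/18 → f/20 → f/22 → f/25.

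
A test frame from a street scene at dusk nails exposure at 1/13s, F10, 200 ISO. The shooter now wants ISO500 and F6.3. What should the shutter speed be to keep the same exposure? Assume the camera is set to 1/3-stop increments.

ISO: 200 → 250 → 320 → 400 → 500 — 1 1/3 stops raised (brighter).
Aperture: f/10 → f/9 → f/8 → f/7.1 → f/6.3 — 1 1/3 stops opened up (brighter).
Net change so far: 2 2/3 stops brighter. Offset with the shutter speed: 1/13 → 1/15 → 1/20 → 1/25 → 1/30 → 1/40 → 1/50 → 1/60 → 1/80.

1/80s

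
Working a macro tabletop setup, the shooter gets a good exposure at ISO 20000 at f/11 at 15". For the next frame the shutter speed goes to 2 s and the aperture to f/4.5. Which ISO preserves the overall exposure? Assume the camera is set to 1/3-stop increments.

Shutter speed: 15 → 13 → 10 → 8 → 6 → 5 → 4 → 3.2 → 2.5 → 2 — 3 stops shorter (darker).
Aperture: f/11 → f/10 → f/9 → f/8 → f/7.1 → f/6.3 → f/5.6 → f/5 → f/4.5 — 2 2/3 stops opened up (brighter).
Net change so far: 1/3 stop darker. Offset with the ISO: 20000 → 25600.

ISO 25600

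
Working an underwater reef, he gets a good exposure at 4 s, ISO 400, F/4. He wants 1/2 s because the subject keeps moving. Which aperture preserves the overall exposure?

f/1.4

Shutter speed: 4 → 2 → 1 → 1/2 — 3 stops shorter (darker).
Need 3 stops brighter from the aperture: f/4 → f/2.8 → f/2 → f/1.4.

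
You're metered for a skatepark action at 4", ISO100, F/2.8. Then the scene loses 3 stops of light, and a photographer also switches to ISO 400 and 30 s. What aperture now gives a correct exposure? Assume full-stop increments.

f/5.6

Scene light: 3 stops darker.
ISO: 100 → 200 → 400 — 2 stops higher (brighter).
Shutter speed: 4 → 8 → 15 → 30 — 3 stops slower (brighter).
Net so far: 2 stops brighter. Aperture: f/2.8 → f/4 → f/5.6.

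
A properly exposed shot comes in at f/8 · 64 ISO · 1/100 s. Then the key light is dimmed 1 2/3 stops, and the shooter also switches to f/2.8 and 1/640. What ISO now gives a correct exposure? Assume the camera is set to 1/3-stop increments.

Scene light: 1 2/3 stops darker.
Aperture: f/8 → f/7.1 → f/6.3 → f/5.6 → f/5 → f/4.5 → f/4 → f/3.5 → f/3.2 → f/2.8 — 3 stops opened up (brighter).
Shutter speed: 1/100 → 1/125 → 1/160 → 1/200 → 1/250 → 1/320 → 1/400 → 1/500 → 1/640 — 2 2/3 stops shorter (darker).
Net so far: 1 1/3 stops darker. ISO: 64 → 80 → 100 → 125 → 160.

ISO 160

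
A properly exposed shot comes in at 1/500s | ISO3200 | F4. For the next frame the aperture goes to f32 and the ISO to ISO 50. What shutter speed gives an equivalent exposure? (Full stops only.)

Aperture: f/4 → f/5.6 → f/8 → f/11 → f/16 → f/22 → f/32 — 6 stops stopped down (darker).
ISO: 3200 → 1600 → 800 → 400 → 200 → 100 → 50 — 6 stops dropped (darker).
Net change so far: 12 stops darker. Offset with the shutter speed: 1/500 → 1/250 → 1/125 → 1/60 → 1/30 → 1/15 → 1/8 → 1/4 → 1/2 → 1 → 2 → 4 → 8.

8 s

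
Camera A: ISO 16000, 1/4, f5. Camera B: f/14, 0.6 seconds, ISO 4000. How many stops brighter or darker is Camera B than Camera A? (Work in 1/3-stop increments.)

3 2/3 stops darker

Aperture: f/5 → f/5.6 → f/6.3 → f/7.1 → f/8 → f/9 → f/10 → f/11 → f/13 → f/14 — 3 stops smaller aperture (darker).
Shutter speed: 1/4 → 0.3 → 0.4 → 0.5 → 0.6 — 1 1/3 stops longer (brighter).
ISO: 16000 → 12800 → 10000 → 8000 → 6400 → 5000 → 4000 — 2 stops dropped (darker).
Net: −3 +1 1/3 −2 = −3 2/3 stops.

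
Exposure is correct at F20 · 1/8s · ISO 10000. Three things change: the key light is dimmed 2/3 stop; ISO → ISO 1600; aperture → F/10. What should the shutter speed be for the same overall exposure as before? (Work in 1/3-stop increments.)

Scene light: 2/3 stop darker.
ISO: 10000 → 8000 → 6400 → 5000 → 4000 → 3200 → 2500 → 2000 → 1600 — 2 2/3 stops lower (darker).
Aperture: f/20 → f/18 → f/16 → f/14 → f/13 → f/11 → f/10 — 2 stops opened up (brighter).
Net so far: 1 1/3 stops darker. Shutter speed: 1/8 → 1/6 → 1/5 → 1/4 → 0.3.

0.3 s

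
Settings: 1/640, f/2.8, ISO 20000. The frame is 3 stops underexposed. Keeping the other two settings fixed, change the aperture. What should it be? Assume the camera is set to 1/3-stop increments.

f/1.0

Underexposed by 3 stops → need 3 stops brighter.
Aperture: f/2.8 → f/2.5 → f/2.2 → f/2 → f/1.8 → f/1.6 → f/1.4 → f/1.2 → f/1.1 → f/1.0.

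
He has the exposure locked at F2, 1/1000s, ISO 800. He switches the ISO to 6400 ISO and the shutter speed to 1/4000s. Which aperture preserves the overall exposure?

f/2.8

ISO: 800 → 1600 → 3200 → 6400 — 3 stops higher (brighter).
Shutter speed: 1/1000 → 1/2000 → 1/4000 — 2 stops shorter (darker).
Net change so far: 1 stop brighter. Offset with the aperture: f/2 → f/2.8.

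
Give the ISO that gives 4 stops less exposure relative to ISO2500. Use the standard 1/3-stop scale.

ISO 160

ISO: 2500 → 2000 → 1600 → 1250 → 1000 → 800 → 640 → 500 → 400 → 320 → 250 → 200 → 160 — 4 stops lower (darker).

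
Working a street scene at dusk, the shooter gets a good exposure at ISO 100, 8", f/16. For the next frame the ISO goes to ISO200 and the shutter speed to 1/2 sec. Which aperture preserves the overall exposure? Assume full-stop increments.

f/5.6

ISO: 100 → 200 — 1 stop higher (brighter).
Shutter speed: 8 → 4 → 2 → 1 → 1/2 — 4 stops faster (darker).
Net change so far: 3 stops darker. Offset with the aperture: f/16 → f/11 → f/8 → f/5.6.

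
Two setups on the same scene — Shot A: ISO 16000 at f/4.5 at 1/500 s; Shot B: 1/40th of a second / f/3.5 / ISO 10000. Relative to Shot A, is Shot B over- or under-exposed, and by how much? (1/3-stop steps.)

3 2/3 stops brighter

Aperture: f/4.5 → f/4 → f/3.5 — 2/3 stop opened up (brighter).
Shutter speed: 1/500 → 1/400 → 1/320 → 1/250 → 1/200 → 1/160 → 1/125 → 1/100 → 1/80 → 1/60 → 1/50 → 1/40 — 3 2/3 stops longer (brighter).
ISO: 16000 → 12800 → 10000 — 2/3 stop dropped (darker).
Net: +2/3 +3 2/3 −2/3 = +3 2/3 stops.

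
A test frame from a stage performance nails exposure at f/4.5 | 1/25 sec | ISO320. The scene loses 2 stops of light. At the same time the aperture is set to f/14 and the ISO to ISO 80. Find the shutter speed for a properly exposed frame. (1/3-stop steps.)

6 s

Scene light: 2 stops darker.
Aperture: f/4.5 → f/5 → f/5.6 → f/6.3 → f/7.1 → f/8 → f/9 → f/10 → f/11 → f/13 → f/14 — 3 1/3 stops stopped down (darker).
ISO: 320 → 250 → 200 → 160 → 125 → 100 → 80 — 2 stops lower (darker).
Net so far: 7 1/3 stops darker. Shutter speed: 1/25 → 1/20 → 1/15 → 1/13 → 1/10 → 1/8 → 1/6 → 1/5 → 1/4 → 0.3 → 0.4 → 0.5 → 0.6 → 0.8 → 1 → 1.3 → 1.6 → 2 → 2.5 → 3.2 → 4 → 5 → 6.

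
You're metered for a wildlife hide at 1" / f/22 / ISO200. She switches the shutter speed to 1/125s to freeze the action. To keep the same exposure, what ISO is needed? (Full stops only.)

ISO 25600

Shutter speed: 1 → 1/2 → 1/4 → 1/8 → 1/15 → 1/30 → 1/60 → 1/125 — 7 stops shorter (darker).
Need 7 stops brighter from the ISO: 200 → 400 → 800 → 1600 → 3200 → 6400 → 12800 → 25600.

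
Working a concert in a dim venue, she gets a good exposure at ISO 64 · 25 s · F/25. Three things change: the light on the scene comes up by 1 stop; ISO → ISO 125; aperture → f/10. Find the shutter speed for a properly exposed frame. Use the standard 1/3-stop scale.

1 s

Scene light: 1 stop brighter.
ISO: 64 → 80 → 100 → 125 — 1 stop raised (brighter).
Aperture: f/25 → f/22 → f/20 → f/18 → f/16 → f/14 → f/13 → f/11 → f/10 — 2 2/3 stops opened up (brighter).
Net so far: 4 2/3 stops brighter. Shutter speed: 25 → 20 → 15 → 13 → 10 → 8 → 6 → 5 → 4 → 3.2 → 2.5 → 2 → 1.6 → 1.3 → 1.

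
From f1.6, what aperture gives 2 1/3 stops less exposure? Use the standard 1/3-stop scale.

Aperture: f/1.6 → f/1.8 → f/2 → f/2.2 → f/2.5 → f/2.8 → f/3.2 → f/3.5 — 2 1/3 stops stopped down (darker).

f/3.5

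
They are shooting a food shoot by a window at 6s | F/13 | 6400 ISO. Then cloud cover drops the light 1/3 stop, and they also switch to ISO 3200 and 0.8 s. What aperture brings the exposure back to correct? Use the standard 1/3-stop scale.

Scene light: 1/3 stop darker.
ISO: 6400 → 5000 → 4000 → 3200 — 1 stop lower (darker).
Shutter speed: 6 → 5 → 4 → 3.2 → 2.5 → 2 → 1.6 → 1.3 → 1 → 0.8 — 3 stops shorter (darker).
Net so far: 4 1/3 stops darker. Aperture: f/13 → f/11 → f/10 → f/9 → f/8 → f/7.1 → f/6.3 → f/5.6 → f/5 → f/4.5 → f/4 → f/3.5 → f/3.2 → f/2.8.

f/2.8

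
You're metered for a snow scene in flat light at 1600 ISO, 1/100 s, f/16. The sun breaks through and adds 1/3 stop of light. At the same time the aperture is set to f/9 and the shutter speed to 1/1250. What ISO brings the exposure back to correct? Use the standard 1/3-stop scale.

ISO 5000

Scene light: 1/3 stop brighter.
Aperture: f/16 → f/14 → f/13 → f/11 → f/10 → f/9 — 1 2/3 stops larger aperture (brighter).
Shutter speed: 1/100 → 1/125 → 1/160 → 1/200 → 1/250 → 1/320 → 1/400 → 1/500 → 1/640 → 1/800 → 1/1000 → 1/1250 — 3 2/3 stops faster (darker).
Net so far: 1 2/3 stops darker. ISO: 1600 → 2000 → 2500 → 3200 → 4000 → 5000.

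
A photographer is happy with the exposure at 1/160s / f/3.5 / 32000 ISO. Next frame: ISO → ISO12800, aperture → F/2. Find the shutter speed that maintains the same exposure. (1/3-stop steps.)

1/200s

ISO: 32000 → 25600 → 20000 → 16000 → 12800 — 1 1/3 stops dropped (darker).
Aperture: f/3.5 → f/3.2 → f/2.8 → f/2.5 → f/2.2 → f/2 — 1 2/3 stops larger aperture (brighter).
Net change so far: 1/3 stop brighter. Offset with the shutter speed: 1/160 → 1/200.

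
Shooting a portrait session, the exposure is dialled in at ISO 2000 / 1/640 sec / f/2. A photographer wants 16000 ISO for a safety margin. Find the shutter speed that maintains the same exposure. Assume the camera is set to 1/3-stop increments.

ISO: 2000 → 2500 → 3200 → 4000 → 5000 → 6400 → 8000 → 10000 → 12800 → 16000 — 3 stops raised (brighter).
Need 3 stops darker from the shutter speed: 1/640 → 1/800 → 1/1000 → 1/1250 → 1/1600 → 1/2000 → 1/2500 → 1/3200 → 1/4000 → 1/5000.

1/5000s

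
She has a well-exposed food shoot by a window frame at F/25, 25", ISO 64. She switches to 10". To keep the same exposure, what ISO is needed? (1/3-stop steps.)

Shutter speed: 25 → 20 → 15 → 13 → 10 — 1 1/3 stops shorter (darker).
Need 1 1/3 stops brighter from the ISO: 64 → 80 → 100 → 125 → 160.

ISO 160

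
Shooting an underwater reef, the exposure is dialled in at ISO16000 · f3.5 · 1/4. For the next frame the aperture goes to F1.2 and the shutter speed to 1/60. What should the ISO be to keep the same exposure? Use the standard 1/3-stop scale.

Aperture: f/3.5 → f/3.2 → f/2.8 → f/2.5 → f/2.2 → f/2 → f/1.8 → f/1.6 → f/1.4 → f/1.2 — 3 stops larger aperture (brighter).
Shutter speed: 1/4 → 1/5 → 1/6 → 1/8 → 1/10 → 1/13 → 1/15 → 1/20 → 1/25 → 1/30 → 1/40 → 1/50 → 1/60 — 4 stops faster (darker).
Net change so far: 1 stop darker. Offset with the ISO: 16000 → 20000 → 25600 → 32000.

ISO 32000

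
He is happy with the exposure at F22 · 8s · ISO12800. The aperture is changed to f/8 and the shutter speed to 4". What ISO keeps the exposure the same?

ISO 3200

Aperture: f/22 → f/16 → f/11 → f/8 — 3 stops wider (brighter).
Shutter speed: 8 → 4 — 1 stop faster (darker).
Net change so far: 2 stops brighter. Offset with the ISO: 12800 → 6400 → 3200.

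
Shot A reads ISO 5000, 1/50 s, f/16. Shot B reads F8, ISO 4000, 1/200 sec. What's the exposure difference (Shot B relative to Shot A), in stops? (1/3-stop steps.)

Aperture: f/16 → f/14 → f/13 → f/11 → f/10 → f/9 → f/8 — 2 stops wider (brighter).
Shutter speed: 1/50 → 1/60 → 1/80 → 1/100 → 1/125 → 1/160 → 1/200 — 2 stops faster (darker).
ISO: 5000 → 4000 — 1/3 stop dropped (darker).
Net: +2 −2 −1/3 = −1/3 stops.

1/3 stop darker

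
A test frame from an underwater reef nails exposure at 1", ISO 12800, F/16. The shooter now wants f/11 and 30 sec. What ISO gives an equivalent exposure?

Aperture: f/16 → f/11 — 1 stop larger aperture (brighter).
Shutter speed: 1 → 2 → 4 → 8 → 15 → 30 — 5 stops slower (brighter).
Net change so far: 6 stops brighter. Offset with the ISO: 12800 → 6400 → 3200 → 1600 → 800 → 400 → 200.

ISO 200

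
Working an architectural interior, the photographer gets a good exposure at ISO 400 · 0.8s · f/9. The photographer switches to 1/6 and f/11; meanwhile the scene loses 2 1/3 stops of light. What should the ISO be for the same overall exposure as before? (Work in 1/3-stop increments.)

ISO 16000

Scene light: 2 1/3 stops darker.
Shutter speed: 0.8 → 0.6 → 0.5 → 0.4 → 0.3 → 1/4 → 1/5 → 1/6 — 2 1/3 stops shorter (darker).
Aperture: f/9 → f/10 → f/11 — 2/3 stop stopped down (darker).
Net so far: 5 1/3 stops darker. ISO: 400 → 500 → 640 → 800 → 1000 → 1250 → 1600 → 2000 → 2500 → 3200 → 4000 → 5000 → 6400 → 8000 → 10000 → 12800 → 16000.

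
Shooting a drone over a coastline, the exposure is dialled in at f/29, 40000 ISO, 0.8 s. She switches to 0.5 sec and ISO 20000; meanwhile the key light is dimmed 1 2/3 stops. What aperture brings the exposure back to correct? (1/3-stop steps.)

Scene light: 1 2/3 stops darker.
Shutter speed: 0.8 → 0.6 → 0.5 — 2/3 stop faster (darker).
ISO: 40000 → 32000 → 25600 → 20000 — 1 stop lower (darker).
Net so far: 3 1/3 stops darker. Aperture: f/29 → f/25 → f/22 → f/20 → f/18 → f/16 → f/14 → f/13 → f/11 → f/10 → f/9.

f/9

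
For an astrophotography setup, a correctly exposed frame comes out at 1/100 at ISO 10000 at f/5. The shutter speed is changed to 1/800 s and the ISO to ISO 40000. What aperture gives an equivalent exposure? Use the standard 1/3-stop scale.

f/3.5

Shutter speed: 1/100 → 1/125 → 1/160 → 1/200 → 1/250 → 1/320 → 1/400 → 1/500 → 1/640 → 1/800 — 3 stops faster (darker).
ISO: 10000 → 12800 → 16000 → 20000 → 25600 → 32000 → 40000 — 2 stops higher (brighter).
Net change so far: 1 stop darker. Offset with the aperture: f/5 → f/4.5 → f/4 → f/3.5.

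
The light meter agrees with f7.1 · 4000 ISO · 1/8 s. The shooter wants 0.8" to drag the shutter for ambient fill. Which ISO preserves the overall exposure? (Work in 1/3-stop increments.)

Shutter speed: 1/8 → 1/6 → 1/5 → 1/4 → 0.3 → 0.4 → 0.5 → 0.6 → 0.8 — 2 2/3 stops slower (brighter).
Need 2 2/3 stops darker from the ISO: 4000 → 3200 → 2500 → 2000 → 1600 → 1250 → 1000 → 800 → 640.

ISO 640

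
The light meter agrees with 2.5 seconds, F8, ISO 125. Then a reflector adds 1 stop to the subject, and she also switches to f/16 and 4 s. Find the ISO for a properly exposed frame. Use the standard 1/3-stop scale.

Scene light: 1 stop brighter.
Aperture: f/8 → f/9 → f/10 → f/11 → f/13 → f/14 → f/16 — 2 stops smaller aperture (darker).
Shutter speed: 2.5 → 3.2 → 4 — 2/3 stop slower (brighter).
Net so far: 1/3 stop darker. ISO: 125 → 160.

ISO 160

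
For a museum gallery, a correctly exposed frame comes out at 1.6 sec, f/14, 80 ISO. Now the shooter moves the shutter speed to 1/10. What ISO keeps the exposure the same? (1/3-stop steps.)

ISO 1250

Shutter speed: 1.6 → 1.3 → 1 → 0.8 → 0.6 → 0.5 → 0.4 → 0.3 → 1/4 → 1/5 → 1/6 → 1/8 → 1/10 — 4 stops shorter (darker).
Need 4 stops brighter from the ISO: 80 → 100 → 125 → 160 → 200 → 250 → 320 → 400 → 500 → 640 → 800 → 1000 → 1250.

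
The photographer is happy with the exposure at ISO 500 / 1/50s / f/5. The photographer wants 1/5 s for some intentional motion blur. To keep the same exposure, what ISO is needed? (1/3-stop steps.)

Shutter speed: 1/50 → 1/40 → 1/30 → 1/25 → 1/20 → 1/15 → 1/13 → 1/10 → 1/8 → 1/6 → 1/5 — 3 1/3 stops longer (brighter).
Need 3 1/3 stops darker from the ISO: 500 → 400 → 320 → 250 → 200 → 160 → 125 → 100 → 80 → 64 → 50.

ISO 50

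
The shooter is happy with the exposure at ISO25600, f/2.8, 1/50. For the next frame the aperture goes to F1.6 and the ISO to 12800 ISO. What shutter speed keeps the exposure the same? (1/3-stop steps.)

1/80s

Aperture: f/2.8 → f/2.5 → f/2.2 → f/2 → f/1.8 → f/1.6 — 1 2/3 stops larger aperture (brighter).
ISO: 25600 → 20000 → 16000 → 12800 — 1 stop lower (darker).
Net change so far: 2/3 stop brighter. Offset with the shutter speed: 1/50 → 1/60 → 1/80.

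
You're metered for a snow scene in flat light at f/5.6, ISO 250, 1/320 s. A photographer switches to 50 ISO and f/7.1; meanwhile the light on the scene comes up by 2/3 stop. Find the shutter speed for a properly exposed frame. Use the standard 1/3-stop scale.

Scene light: 2/3 stop brighter.
ISO: 250 → 200 → 160 → 125 → 100 → 80 → 64 → 50 — 2 1/3 stops dropped (darker).
Aperture: f/5.6 → f/6.3 → f/7.1 — 2/3 stop smaller aperture (darker).
Net so far: 2 1/3 stops darker. Shutter speed: 1/320 → 1/250 → 1/200 → 1/160 → 1/125 → 1/100 → 1/80 → 1/60.

1/60s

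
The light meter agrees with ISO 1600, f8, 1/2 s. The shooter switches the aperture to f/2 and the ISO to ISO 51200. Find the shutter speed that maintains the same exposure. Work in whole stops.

Aperture: f/8 → f/5.6 → f/4 → f/2.8 → f/2 — 4 stops opened up (brighter).
ISO: 1600 → 3200 → 6400 → 12800 → 25600 → 51200 — 5 stops higher (brighter).
Net change so far: 9 stops brighter. Offset with the shutter speed: 1/2 → 1/4 → 1/8 → 1/15 → 1/30 → 1/60 → 1/125 → 1/250 → 1/500 → 1/1000.

1/1000s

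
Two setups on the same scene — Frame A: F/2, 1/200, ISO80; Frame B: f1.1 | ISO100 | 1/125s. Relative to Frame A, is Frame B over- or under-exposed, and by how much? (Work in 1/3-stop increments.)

Aperture: f/2 → f/1.8 → f/1.6 → f/1.4 → f/1.2 → f/1.1 — 1 2/3 stops wider (brighter).
Shutter speed: 1/200 → 1/160 → 1/125 — 2/3 stop longer (brighter).
ISO: 80 → 100 — 1/3 stop raised (brighter).
Net: +1 2/3 +2/3 +1/3 = +2 2/3 stops.

2 2/3 stops brighter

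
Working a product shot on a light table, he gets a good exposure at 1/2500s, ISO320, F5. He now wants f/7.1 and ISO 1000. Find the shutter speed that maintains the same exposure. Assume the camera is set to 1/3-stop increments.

1/4000s

Aperture: f/5 → f/5.6 → f/6.3 → f/7.1 — 1 stop narrower (darker).
ISO: 320 → 400 → 500 → 640 → 800 → 1000 — 1 2/3 stops higher (brighter).
Net change so far: 2/3 stop brighter. Offset with the shutter speed: 1/2500 → 1/3200 → 1/4000.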